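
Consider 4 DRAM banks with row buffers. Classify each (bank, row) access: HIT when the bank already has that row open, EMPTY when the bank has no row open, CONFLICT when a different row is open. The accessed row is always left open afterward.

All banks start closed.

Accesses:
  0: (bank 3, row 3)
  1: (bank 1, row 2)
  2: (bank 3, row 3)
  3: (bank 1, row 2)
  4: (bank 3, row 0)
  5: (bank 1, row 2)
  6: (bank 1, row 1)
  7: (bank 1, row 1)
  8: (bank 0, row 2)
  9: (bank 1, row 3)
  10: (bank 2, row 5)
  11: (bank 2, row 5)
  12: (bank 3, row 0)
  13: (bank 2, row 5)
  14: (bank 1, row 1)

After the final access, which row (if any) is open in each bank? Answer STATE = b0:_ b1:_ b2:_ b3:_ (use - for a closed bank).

  [0] b3 r3: no row ⇒ E
  [1] b1 r2: no row ⇒ E
  [2] b3 r3: had r3 ⇒ H
  [3] b1 r2: had r2 ⇒ H
  [4] b3 r0: had r3 ⇒ C
  [5] b1 r2: had r2 ⇒ H
  [6] b1 r1: had r2 ⇒ C
  [7] b1 r1: had r1 ⇒ H
  [8] b0 r2: no row ⇒ E
  [9] b1 r3: had r1 ⇒ C
  [10] b2 r5: no row ⇒ E
  [11] b2 r5: had r5 ⇒ H
  [12] b3 r0: had r0 ⇒ H
  [13] b2 r5: had r5 ⇒ H
  [14] b1 r1: had r3 ⇒ C

STATE = b0:2 b1:1 b2:5 b3:0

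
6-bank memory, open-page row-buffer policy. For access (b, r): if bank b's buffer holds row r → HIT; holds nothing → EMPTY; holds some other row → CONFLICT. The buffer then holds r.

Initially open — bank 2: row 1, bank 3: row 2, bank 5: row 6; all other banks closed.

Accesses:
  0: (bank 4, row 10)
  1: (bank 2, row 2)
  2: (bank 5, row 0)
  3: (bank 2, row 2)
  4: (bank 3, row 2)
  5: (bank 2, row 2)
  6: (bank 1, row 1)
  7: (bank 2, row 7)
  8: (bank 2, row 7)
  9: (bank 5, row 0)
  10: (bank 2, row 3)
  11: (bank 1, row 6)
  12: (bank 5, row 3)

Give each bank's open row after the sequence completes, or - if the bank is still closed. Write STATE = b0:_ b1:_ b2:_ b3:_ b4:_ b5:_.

STATE = b0:- b1:6 b2:3 b3:2 b4:10 b5:3

step 0: bank4 None->10 [EMPTY]
step 1: bank2 1->2 [CONFLICT]
step 2: bank5 6->0 [CONFLICT]
step 3: bank2 2->2 [HIT]
step 4: bank3 2->2 [HIT]
step 5: bank2 2->2 [HIT]
step 6: bank1 None->1 [EMPTY]
step 7: bank2 2->7 [CONFLICT]
step 8: bank2 7->7 [HIT]
step 9: bank5 0->0 [HIT]
step 10: bank2 7->3 [CONFLICT]
step 11: bank1 1->6 [CONFLICT]
step 12: bank5 0->3 [CONFLICT]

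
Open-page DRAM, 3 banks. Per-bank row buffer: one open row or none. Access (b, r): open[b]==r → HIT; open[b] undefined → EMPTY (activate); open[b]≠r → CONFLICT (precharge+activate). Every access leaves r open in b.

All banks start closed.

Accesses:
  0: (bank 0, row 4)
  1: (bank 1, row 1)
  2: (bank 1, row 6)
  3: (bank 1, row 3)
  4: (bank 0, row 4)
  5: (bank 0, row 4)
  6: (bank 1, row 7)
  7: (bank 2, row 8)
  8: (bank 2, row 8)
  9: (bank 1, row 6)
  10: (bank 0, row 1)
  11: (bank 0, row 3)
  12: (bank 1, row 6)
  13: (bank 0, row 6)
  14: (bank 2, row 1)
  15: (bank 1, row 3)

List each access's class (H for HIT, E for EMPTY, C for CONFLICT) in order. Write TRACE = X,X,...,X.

TRACE = E,E,C,C,H,H,C,E,H,C,C,C,H,C,C,C

0: bank 0 row 4 — prev None → EMPTY
1: bank 1 row 1 — prev None → EMPTY
2: bank 1 row 6 — prev 1 → CONFLICT
3: bank 1 row 3 — prev 6 → CONFLICT
4: bank 0 row 4 — prev 4 → HIT
5: bank 0 row 4 — prev 4 → HIT
6: bank 1 row 7 — prev 3 → CONFLICT
7: bank 2 row 8 — prev None → EMPTY
8: bank 2 row 8 — prev 8 → HIT
9: bank 1 row 6 — prev 7 → CONFLICT
10: bank 0 row 1 — prev 4 → CONFLICT
11: bank 0 row 3 — prev 1 → CONFLICT
12: bank 1 row 6 — prev 6 → HIT
13: bank 0 row 6 — prev 3 → CONFLICT
14: bank 2 row 1 — prev 8 → CONFLICT
15: bank 1 row 3 — prev 6 → CONFLICT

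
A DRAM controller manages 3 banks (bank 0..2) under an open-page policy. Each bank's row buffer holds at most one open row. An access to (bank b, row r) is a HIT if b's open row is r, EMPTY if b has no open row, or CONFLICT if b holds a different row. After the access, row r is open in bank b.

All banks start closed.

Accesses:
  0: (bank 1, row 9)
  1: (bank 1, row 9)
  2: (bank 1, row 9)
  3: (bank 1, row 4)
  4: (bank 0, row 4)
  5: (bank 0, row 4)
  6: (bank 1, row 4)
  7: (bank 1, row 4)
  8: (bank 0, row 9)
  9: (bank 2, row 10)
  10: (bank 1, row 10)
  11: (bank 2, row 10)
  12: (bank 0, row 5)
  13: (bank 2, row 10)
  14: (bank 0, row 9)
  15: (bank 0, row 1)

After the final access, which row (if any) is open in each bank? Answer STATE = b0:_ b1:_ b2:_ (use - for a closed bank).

0: bank 1 row 9 — prev None → EMPTY
1: bank 1 row 9 — prev 9 → HIT
2: bank 1 row 9 — prev 9 → HIT
3: bank 1 row 4 — prev 9 → CONFLICT
4: bank 0 row 4 — prev None → EMPTY
5: bank 0 row 4 — prev 4 → HIT
6: bank 1 row 4 — prev 4 → HIT
7: bank 1 row 4 — prev 4 → HIT
8: bank 0 row 9 — prev 4 → CONFLICT
9: bank 2 row 10 — prev None → EMPTY
10: bank 1 row 10 — prev 4 → CONFLICT
11: bank 2 row 10 — prev 10 → HIT
12: bank 0 row 5 — prev 9 → CONFLICT
13: bank 2 row 10 — prev 10 → HIT
14: bank 0 row 9 — prev 5 → CONFLICT
15: bank 0 row 1 — prev 9 → CONFLICT

STATE = b0:1 b1:10 b2:10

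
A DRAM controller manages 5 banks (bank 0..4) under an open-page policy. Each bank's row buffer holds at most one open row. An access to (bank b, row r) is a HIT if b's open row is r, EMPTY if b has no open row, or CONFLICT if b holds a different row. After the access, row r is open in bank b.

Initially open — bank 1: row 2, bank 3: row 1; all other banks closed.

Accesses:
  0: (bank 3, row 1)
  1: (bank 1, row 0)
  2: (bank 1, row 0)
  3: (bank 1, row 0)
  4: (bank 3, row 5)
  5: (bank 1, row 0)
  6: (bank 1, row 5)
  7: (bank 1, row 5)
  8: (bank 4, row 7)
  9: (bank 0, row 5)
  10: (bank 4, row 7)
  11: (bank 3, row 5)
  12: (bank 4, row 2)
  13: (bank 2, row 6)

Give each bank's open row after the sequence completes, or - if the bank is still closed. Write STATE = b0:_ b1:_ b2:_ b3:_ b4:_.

step 0: bank3 1->1 [HIT]
step 1: bank1 2->0 [CONFLICT]
step 2: bank1 0->0 [HIT]
step 3: bank1 0->0 [HIT]
step 4: bank3 1->5 [CONFLICT]
step 5: bank1 0->0 [HIT]
step 6: bank1 0->5 [CONFLICT]
step 7: bank1 5->5 [HIT]
step 8: bank4 None->7 [EMPTY]
step 9: bank0 None->5 [EMPTY]
step 10: bank4 7->7 [HIT]
step 11: bank3 5->5 [HIT]
step 12: bank4 7->2 [CONFLICT]
step 13: bank2 None->6 [EMPTY]

STATE = b0:5 b1:5 b2:6 b3:5 b4:2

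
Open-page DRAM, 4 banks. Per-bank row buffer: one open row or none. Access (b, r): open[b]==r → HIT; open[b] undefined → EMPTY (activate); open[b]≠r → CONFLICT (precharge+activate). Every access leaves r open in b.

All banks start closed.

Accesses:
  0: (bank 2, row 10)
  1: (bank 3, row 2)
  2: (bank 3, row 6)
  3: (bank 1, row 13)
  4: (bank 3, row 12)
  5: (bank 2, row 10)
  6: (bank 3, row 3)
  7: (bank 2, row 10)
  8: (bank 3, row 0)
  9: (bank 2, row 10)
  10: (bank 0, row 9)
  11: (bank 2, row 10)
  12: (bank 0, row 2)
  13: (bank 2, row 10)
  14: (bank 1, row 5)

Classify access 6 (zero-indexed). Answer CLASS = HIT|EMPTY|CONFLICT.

  [0] b2 r10: no row ⇒ E
  [1] b3 r2: no row ⇒ E
  [2] b3 r6: had r2 ⇒ C
  [3] b1 r13: no row ⇒ E
  [4] b3 r12: had r6 ⇒ C
  [5] b2 r10: had r10 ⇒ H
  [6] b3 r3: had r12 ⇒ C
  [7] b2 r10: had r10 ⇒ H
  [8] b3 r0: had r3 ⇒ C
  [9] b2 r10: had r10 ⇒ H
  [10] b0 r9: no row ⇒ E
  [11] b2 r10: had r10 ⇒ H
  [12] b0 r2: had r9 ⇒ C
  [13] b2 r10: had r10 ⇒ H
  [14] b1 r5: had r13 ⇒ C

CLASS = CONFLICT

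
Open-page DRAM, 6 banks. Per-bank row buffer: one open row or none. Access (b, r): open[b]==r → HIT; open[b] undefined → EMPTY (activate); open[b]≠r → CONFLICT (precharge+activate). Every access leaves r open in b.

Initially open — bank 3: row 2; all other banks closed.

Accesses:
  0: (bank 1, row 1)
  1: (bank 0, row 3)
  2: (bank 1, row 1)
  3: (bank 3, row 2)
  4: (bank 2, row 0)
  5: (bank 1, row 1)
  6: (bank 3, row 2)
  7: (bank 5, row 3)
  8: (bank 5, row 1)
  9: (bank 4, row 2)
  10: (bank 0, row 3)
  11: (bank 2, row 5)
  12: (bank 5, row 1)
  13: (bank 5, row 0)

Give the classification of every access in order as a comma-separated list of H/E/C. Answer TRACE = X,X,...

0: bank 1 row 1 — prev None → EMPTY
1: bank 0 row 3 — prev None → EMPTY
2: bank 1 row 1 — prev 1 → HIT
3: bank 3 row 2 — prev 2 → HIT
4: bank 2 row 0 — prev None → EMPTY
5: bank 1 row 1 — prev 1 → HIT
6: bank 3 row 2 — prev 2 → HIT
7: bank 5 row 3 — prev None → EMPTY
8: bank 5 row 1 — prev 3 → CONFLICT
9: bank 4 row 2 — prev None → EMPTY
10: bank 0 row 3 — prev 3 → HIT
11: bank 2 row 5 — prev 0 → CONFLICT
12: bank 5 row 1 — prev 1 → HIT
13: bank 5 row 0 — prev 1 → CONFLICT

TRACE = E,E,H,H,E,H,H,E,C,E,H,C,H,C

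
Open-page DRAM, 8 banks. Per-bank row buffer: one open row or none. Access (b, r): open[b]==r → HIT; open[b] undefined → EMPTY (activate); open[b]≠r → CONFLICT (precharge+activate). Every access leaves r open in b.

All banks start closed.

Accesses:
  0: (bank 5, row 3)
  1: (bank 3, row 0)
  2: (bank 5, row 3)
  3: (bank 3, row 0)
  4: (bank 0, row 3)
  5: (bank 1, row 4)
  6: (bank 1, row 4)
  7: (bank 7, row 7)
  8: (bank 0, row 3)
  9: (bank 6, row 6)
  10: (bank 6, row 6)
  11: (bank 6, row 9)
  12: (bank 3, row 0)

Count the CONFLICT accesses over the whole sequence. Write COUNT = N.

COUNT = 1

step 0: bank5 None->3 [EMPTY]
step 1: bank3 None->0 [EMPTY]
step 2: bank5 3->3 [HIT]
step 3: bank3 0->0 [HIT]
step 4: bank0 None->3 [EMPTY]
step 5: bank1 None->4 [EMPTY]
step 6: bank1 4->4 [HIT]
step 7: bank7 None->7 [EMPTY]
step 8: bank0 3->3 [HIT]
step 9: bank6 None->6 [EMPTY]
step 10: bank6 6->6 [HIT]
step 11: bank6 6->9 [CONFLICT]
step 12: bank3 0->0 [HIT]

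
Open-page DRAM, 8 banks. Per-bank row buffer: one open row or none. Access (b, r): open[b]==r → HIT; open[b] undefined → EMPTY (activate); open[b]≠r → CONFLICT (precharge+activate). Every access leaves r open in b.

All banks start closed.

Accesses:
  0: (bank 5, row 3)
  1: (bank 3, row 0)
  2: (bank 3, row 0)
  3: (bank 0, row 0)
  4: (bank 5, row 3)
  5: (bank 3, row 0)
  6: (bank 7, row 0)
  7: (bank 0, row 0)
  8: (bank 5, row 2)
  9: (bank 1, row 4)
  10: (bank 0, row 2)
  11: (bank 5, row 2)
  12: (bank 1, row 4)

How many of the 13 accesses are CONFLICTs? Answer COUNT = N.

COUNT = 2

0: bank 5 row 3 — prev None → EMPTY
1: bank 3 row 0 — prev None → EMPTY
2: bank 3 row 0 — prev 0 → HIT
3: bank 0 row 0 — prev None → EMPTY
4: bank 5 row 3 — prev 3 → HIT
5: bank 3 row 0 — prev 0 → HIT
6: bank 7 row 0 — prev None → EMPTY
7: bank 0 row 0 — prev 0 → HIT
8: bank 5 row 2 — prev 3 → CONFLICT
9: bank 1 row 4 — prev None → EMPTY
10: bank 0 row 2 — prev 0 → CONFLICT
11: bank 5 row 2 — prev 2 → HIT
12: bank 1 row 4 — prev 4 → HIT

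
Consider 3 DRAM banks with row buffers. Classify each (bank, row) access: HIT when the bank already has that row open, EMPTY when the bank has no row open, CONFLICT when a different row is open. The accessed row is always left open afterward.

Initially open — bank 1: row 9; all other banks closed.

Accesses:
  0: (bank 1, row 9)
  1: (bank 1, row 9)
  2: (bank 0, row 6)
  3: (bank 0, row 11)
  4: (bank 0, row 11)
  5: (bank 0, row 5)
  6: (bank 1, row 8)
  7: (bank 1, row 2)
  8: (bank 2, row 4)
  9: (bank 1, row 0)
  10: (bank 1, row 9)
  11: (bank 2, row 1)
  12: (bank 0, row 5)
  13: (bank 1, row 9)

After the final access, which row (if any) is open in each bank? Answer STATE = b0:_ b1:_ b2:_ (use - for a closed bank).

0: bank 1 row 9 — prev 9 → HIT
1: bank 1 row 9 — prev 9 → HIT
2: bank 0 row 6 — prev None → EMPTY
3: bank 0 row 11 — prev 6 → CONFLICT
4: bank 0 row 11 — prev 11 → HIT
5: bank 0 row 5 — prev 11 → CONFLICT
6: bank 1 row 8 — prev 9 → CONFLICT
7: bank 1 row 2 — prev 8 → CONFLICT
8: bank 2 row 4 — prev None → EMPTY
9: bank 1 row 0 — prev 2 → CONFLICT
10: bank 1 row 9 — prev 0 → CONFLICT
11: bank 2 row 1 — prev 4 → CONFLICT
12: bank 0 row 5 — prev 5 → HIT
13: bank 1 row 9 — prev 9 → HIT

STATE = b0:5 b1:9 b2:1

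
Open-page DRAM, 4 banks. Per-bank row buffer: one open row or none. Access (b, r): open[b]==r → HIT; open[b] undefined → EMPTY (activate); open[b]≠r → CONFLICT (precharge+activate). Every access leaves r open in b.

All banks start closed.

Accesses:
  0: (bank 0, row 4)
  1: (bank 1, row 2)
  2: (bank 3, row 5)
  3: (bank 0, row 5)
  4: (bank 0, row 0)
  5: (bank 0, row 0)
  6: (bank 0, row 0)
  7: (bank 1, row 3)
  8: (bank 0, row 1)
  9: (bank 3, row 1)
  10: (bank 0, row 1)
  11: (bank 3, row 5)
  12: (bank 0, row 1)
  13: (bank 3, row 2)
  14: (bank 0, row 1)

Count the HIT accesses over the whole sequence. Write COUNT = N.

#0 (0,4) E
#1 (1,2) E
#2 (3,5) E
#3 (0,5) C  (was 4)
#4 (0,0) C  (was 5)
#5 (0,0) H  (was 0)
#6 (0,0) H  (was 0)
#7 (1,3) C  (was 2)
#8 (0,1) C  (was 0)
#9 (3,1) C  (was 5)
#10 (0,1) H  (was 1)
#11 (3,5) C  (was 1)
#12 (0,1) H  (was 1)
#13 (3,2) C  (was 5)
#14 (0,1) H  (was 1)

COUNT = 5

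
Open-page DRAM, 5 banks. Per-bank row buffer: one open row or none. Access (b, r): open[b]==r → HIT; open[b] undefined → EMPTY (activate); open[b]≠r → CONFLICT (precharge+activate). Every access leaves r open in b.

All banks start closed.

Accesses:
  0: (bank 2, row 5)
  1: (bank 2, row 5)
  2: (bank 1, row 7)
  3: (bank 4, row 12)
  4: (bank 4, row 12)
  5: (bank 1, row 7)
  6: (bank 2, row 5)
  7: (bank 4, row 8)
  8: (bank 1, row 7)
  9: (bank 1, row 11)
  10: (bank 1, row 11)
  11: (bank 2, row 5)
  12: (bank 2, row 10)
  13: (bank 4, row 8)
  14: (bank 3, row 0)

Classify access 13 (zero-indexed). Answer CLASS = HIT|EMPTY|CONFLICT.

step 0: bank2 None->5 [EMPTY]
step 1: bank2 5->5 [HIT]
step 2: bank1 None->7 [EMPTY]
step 3: bank4 None->12 [EMPTY]
step 4: bank4 12->12 [HIT]
step 5: bank1 7->7 [HIT]
step 6: bank2 5->5 [HIT]
step 7: bank4 12->8 [CONFLICT]
step 8: bank1 7->7 [HIT]
step 9: bank1 7->11 [CONFLICT]
step 10: bank1 11->11 [HIT]
step 11: bank2 5->5 [HIT]
step 12: bank2 5->10 [CONFLICT]
step 13: bank4 8->8 [HIT]
step 14: bank3 None->0 [EMPTY]

CLASS = HIT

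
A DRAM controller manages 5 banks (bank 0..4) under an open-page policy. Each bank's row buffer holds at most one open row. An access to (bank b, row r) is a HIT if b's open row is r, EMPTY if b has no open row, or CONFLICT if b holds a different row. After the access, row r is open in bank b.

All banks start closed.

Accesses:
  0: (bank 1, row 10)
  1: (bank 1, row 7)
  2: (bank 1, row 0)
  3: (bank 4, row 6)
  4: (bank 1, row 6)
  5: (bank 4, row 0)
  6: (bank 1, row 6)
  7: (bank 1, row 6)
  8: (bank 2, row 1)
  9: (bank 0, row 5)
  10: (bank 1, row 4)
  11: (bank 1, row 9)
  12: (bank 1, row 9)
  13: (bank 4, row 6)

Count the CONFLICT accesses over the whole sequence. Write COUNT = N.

COUNT = 7

step 0: bank1 None->10 [EMPTY]
step 1: bank1 10->7 [CONFLICT]
step 2: bank1 7->0 [CONFLICT]
step 3: bank4 None->6 [EMPTY]
step 4: bank1 0->6 [CONFLICT]
step 5: bank4 6->0 [CONFLICT]
step 6: bank1 6->6 [HIT]
step 7: bank1 6->6 [HIT]
step 8: bank2 None->1 [EMPTY]
step 9: bank0 None->5 [EMPTY]
step 10: bank1 6->4 [CONFLICT]
step 11: bank1 4->9 [CONFLICT]
step 12: bank1 9->9 [HIT]
step 13: bank4 0->6 [CONFLICT]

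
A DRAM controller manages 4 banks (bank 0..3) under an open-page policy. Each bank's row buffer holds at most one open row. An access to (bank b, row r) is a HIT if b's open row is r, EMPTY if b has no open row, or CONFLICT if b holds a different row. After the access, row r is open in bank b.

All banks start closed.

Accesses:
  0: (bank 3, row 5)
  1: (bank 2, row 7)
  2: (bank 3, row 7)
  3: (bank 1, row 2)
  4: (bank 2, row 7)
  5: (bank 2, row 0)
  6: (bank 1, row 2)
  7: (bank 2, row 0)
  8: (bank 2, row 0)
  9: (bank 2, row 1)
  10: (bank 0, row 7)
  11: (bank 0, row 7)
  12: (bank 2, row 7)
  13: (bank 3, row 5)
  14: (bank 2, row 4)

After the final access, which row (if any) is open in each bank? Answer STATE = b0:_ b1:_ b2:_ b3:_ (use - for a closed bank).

step 0: bank3 None->5 [EMPTY]
step 1: bank2 None->7 [EMPTY]
step 2: bank3 5->7 [CONFLICT]
step 3: bank1 None->2 [EMPTY]
step 4: bank2 7->7 [HIT]
step 5: bank2 7->0 [CONFLICT]
step 6: bank1 2->2 [HIT]
step 7: bank2 0->0 [HIT]
step 8: bank2 0->0 [HIT]
step 9: bank2 0->1 [CONFLICT]
step 10: bank0 None->7 [EMPTY]
step 11: bank0 7->7 [HIT]
step 12: bank2 1->7 [CONFLICT]
step 13: bank3 7->5 [CONFLICT]
step 14: bank2 7->4 [CONFLICT]

STATE = b0:7 b1:2 b2:4 b3:5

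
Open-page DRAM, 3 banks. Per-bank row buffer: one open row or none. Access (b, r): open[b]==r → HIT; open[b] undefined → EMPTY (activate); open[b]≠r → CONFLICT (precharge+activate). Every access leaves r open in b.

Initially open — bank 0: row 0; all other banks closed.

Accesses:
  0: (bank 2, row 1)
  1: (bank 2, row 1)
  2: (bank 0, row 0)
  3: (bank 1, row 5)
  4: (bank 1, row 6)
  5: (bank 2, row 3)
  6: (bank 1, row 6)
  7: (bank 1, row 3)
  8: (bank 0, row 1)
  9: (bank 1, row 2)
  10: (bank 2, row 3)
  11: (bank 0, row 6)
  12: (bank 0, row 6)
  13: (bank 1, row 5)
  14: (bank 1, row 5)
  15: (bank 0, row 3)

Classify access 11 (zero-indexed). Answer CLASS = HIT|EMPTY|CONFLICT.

#0 (2,1) E
#1 (2,1) H  (was 1)
#2 (0,0) H  (was 0)
#3 (1,5) E
#4 (1,6) C  (was 5)
#5 (2,3) C  (was 1)
#6 (1,6) H  (was 6)
#7 (1,3) C  (was 6)
#8 (0,1) C  (was 0)
#9 (1,2) C  (was 3)
#10 (2,3) H  (was 3)
#11 (0,6) C  (was 1)
#12 (0,6) H  (was 6)
#13 (1,5) C  (was 2)
#14 (1,5) H  (was 5)
#15 (0,3) C  (was 6)

CLASS = CONFLICT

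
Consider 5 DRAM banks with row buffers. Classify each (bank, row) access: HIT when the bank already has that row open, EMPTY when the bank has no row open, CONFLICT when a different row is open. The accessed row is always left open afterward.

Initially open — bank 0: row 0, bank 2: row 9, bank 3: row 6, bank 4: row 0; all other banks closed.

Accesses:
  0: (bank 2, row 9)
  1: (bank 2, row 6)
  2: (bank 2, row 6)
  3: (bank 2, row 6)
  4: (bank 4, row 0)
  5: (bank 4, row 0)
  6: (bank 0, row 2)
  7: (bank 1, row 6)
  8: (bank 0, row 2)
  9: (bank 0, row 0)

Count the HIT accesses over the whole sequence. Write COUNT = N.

COUNT = 6

0: bank 2 row 9 — prev 9 → HIT
1: bank 2 row 6 — prev 9 → CONFLICT
2: bank 2 row 6 — prev 6 → HIT
3: bank 2 row 6 — prev 6 → HIT
4: bank 4 row 0 — prev 0 → HIT
5: bank 4 row 0 — prev 0 → HIT
6: bank 0 row 2 — prev 0 → CONFLICT
7: bank 1 row 6 — prev None → EMPTY
8: bank 0 row 2 — prev 2 → HIT
9: bank 0 row 0 — prev 2 → CONFLICT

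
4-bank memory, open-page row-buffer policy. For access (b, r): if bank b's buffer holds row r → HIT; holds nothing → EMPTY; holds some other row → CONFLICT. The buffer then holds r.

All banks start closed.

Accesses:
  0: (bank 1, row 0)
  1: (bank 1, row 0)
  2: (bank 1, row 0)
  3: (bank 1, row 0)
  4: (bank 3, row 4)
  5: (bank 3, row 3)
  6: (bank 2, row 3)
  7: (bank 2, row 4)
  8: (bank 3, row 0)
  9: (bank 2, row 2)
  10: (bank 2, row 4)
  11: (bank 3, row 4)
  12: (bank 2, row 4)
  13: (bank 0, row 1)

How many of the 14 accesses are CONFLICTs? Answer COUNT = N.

#0 (1,0) E
#1 (1,0) H  (was 0)
#2 (1,0) H  (was 0)
#3 (1,0) H  (was 0)
#4 (3,4) E
#5 (3,3) C  (was 4)
#6 (2,3) E
#7 (2,4) C  (was 3)
#8 (3,0) C  (was 3)
#9 (2,2) C  (was 4)
#10 (2,4) C  (was 2)
#11 (3,4) C  (was 0)
#12 (2,4) H  (was 4)
#13 (0,1) E

COUNT = 6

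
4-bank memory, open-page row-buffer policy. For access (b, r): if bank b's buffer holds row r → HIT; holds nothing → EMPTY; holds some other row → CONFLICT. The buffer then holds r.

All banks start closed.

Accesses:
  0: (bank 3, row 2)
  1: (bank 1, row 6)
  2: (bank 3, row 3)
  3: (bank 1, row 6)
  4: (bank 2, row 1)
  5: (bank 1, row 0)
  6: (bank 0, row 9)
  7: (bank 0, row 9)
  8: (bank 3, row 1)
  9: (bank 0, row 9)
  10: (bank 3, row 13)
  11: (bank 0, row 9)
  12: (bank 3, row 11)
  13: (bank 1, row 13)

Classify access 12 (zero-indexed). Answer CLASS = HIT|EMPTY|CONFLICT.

#0 (3,2) E
#1 (1,6) E
#2 (3,3) C  (was 2)
#3 (1,6) H  (was 6)
#4 (2,1) E
#5 (1,0) C  (was 6)
#6 (0,9) E
#7 (0,9) H  (was 9)
#8 (3,1) C  (was 3)
#9 (0,9) H  (was 9)
#10 (3,13) C  (was 1)
#11 (0,9) H  (was 9)
#12 (3,11) C  (was 13)
#13 (1,13) C  (was 0)

CLASS = CONFLICT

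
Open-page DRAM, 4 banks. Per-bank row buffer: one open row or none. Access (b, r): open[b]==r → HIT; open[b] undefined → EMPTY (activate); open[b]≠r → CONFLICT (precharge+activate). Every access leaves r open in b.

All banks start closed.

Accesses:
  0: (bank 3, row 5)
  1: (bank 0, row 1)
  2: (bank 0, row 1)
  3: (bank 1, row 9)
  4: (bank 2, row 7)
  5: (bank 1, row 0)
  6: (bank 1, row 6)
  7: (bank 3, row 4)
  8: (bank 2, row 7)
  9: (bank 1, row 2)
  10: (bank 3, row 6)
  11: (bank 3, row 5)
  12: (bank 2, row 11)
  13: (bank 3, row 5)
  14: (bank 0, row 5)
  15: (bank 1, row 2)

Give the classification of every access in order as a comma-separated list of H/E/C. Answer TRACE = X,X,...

TRACE = E,E,H,E,E,C,C,C,H,C,C,C,C,H,C,H

step 0: bank3 None->5 [EMPTY]
step 1: bank0 None->1 [EMPTY]
step 2: bank0 1->1 [HIT]
step 3: bank1 None->9 [EMPTY]
step 4: bank2 None->7 [EMPTY]
step 5: bank1 9->0 [CONFLICT]
step 6: bank1 0->6 [CONFLICT]
step 7: bank3 5->4 [CONFLICT]
step 8: bank2 7->7 [HIT]
step 9: bank1 6->2 [CONFLICT]
step 10: bank3 4->6 [CONFLICT]
step 11: bank3 6->5 [CONFLICT]
step 12: bank2 7->11 [CONFLICT]
step 13: bank3 5->5 [HIT]
step 14: bank0 1->5 [CONFLICT]
step 15: bank1 2->2 [HIT]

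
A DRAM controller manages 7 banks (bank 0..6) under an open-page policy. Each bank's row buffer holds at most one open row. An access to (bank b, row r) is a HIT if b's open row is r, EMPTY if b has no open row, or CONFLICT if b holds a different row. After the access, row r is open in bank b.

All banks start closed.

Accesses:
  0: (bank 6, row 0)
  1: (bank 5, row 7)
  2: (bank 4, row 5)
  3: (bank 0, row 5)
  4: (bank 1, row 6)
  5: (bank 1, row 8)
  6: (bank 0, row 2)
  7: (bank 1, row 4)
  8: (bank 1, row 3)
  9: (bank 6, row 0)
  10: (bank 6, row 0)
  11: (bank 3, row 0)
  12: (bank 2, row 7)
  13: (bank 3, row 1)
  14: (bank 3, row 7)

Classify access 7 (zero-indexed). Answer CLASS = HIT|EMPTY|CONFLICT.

0: bank 6 row 0 — prev None → EMPTY
1: bank 5 row 7 — prev None → EMPTY
2: bank 4 row 5 — prev None → EMPTY
3: bank 0 row 5 — prev None → EMPTY
4: bank 1 row 6 — prev None → EMPTY
5: bank 1 row 8 — prev 6 → CONFLICT
6: bank 0 row 2 — prev 5 → CONFLICT
7: bank 1 row 4 — prev 8 → CONFLICT
8: bank 1 row 3 — prev 4 → CONFLICT
9: bank 6 row 0 — prev 0 → HIT
10: bank 6 row 0 — prev 0 → HIT
11: bank 3 row 0 — prev None → EMPTY
12: bank 2 row 7 — prev None → EMPTY
13: bank 3 row 1 — prev 0 → CONFLICT
14: bank 3 row 7 — prev 1 → CONFLICT

CLASS = CONFLICT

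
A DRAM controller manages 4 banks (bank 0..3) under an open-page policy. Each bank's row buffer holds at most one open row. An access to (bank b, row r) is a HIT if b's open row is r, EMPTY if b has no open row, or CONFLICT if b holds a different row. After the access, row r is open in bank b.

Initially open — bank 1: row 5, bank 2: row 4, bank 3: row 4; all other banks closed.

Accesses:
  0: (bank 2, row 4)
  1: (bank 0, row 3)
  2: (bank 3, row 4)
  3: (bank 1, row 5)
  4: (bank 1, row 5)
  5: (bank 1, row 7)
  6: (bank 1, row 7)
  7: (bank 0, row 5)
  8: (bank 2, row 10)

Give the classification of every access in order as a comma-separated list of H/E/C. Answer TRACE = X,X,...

#0 (2,4) H  (was 4)
#1 (0,3) E
#2 (3,4) H  (was 4)
#3 (1,5) H  (was 5)
#4 (1,5) H  (was 5)
#5 (1,7) C  (was 5)
#6 (1,7) H  (was 7)
#7 (0,5) C  (was 3)
#8 (2,10) C  (was 4)

TRACE = H,E,H,H,H,C,H,C,C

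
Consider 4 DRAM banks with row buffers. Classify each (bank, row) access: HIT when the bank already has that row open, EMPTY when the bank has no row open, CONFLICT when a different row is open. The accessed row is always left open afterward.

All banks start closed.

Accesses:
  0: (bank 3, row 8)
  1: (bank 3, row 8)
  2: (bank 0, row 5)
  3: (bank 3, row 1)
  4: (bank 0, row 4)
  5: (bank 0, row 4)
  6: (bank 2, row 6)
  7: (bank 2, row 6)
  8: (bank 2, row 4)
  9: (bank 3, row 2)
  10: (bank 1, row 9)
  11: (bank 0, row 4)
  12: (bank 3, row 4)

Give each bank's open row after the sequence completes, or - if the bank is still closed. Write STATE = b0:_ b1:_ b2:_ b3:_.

0: bank 3 row 8 — prev None → EMPTY
1: bank 3 row 8 — prev 8 → HIT
2: bank 0 row 5 — prev None → EMPTY
3: bank 3 row 1 — prev 8 → CONFLICT
4: bank 0 row 4 — prev 5 → CONFLICT
5: bank 0 row 4 — prev 4 → HIT
6: bank 2 row 6 — prev None → EMPTY
7: bank 2 row 6 — prev 6 → HIT
8: bank 2 row 4 — prev 6 → CONFLICT
9: bank 3 row 2 — prev 1 → CONFLICT
10: bank 1 row 9 — prev None → EMPTY
11: bank 0 row 4 — prev 4 → HIT
12: bank 3 row 4 — prev 2 → CONFLICT

STATE = b0:4 b1:9 b2:4 b3:4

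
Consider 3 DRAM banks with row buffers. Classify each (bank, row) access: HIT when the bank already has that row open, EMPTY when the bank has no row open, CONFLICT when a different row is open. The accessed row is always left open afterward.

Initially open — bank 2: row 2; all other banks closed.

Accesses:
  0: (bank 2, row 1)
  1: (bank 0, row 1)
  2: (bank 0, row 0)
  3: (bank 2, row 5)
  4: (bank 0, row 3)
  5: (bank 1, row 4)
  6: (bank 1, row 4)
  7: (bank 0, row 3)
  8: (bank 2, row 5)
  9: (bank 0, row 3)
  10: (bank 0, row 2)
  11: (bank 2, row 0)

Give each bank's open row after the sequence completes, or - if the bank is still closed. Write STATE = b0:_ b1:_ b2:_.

STATE = b0:2 b1:4 b2:0

  [0] b2 r1: had r2 ⇒ C
  [1] b0 r1: no row ⇒ E
  [2] b0 r0: had r1 ⇒ C
  [3] b2 r5: had r1 ⇒ C
  [4] b0 r3: had r0 ⇒ C
  [5] b1 r4: no row ⇒ E
  [6] b1 r4: had r4 ⇒ H
  [7] b0 r3: had r3 ⇒ H
  [8] b2 r5: had r5 ⇒ H
  [9] b0 r3: had r3 ⇒ H
  [10] b0 r2: had r3 ⇒ C
  [11] b2 r0: had r5 ⇒ C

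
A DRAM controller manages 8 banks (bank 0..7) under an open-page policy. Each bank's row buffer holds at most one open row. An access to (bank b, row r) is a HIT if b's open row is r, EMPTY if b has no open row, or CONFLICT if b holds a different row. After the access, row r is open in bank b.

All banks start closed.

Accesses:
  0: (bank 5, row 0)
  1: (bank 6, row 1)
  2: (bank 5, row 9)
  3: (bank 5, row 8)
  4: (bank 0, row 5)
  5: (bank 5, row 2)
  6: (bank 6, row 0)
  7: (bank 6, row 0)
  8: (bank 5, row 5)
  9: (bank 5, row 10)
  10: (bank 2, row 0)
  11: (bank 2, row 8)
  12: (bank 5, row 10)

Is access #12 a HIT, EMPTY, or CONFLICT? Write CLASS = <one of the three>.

CLASS = HIT

  [0] b5 r0: no row ⇒ E
  [1] b6 r1: no row ⇒ E
  [2] b5 r9: had r0 ⇒ C
  [3] b5 r8: had r9 ⇒ C
  [4] b0 r5: no row ⇒ E
  [5] b5 r2: had r8 ⇒ C
  [6] b6 r0: had r1 ⇒ C
  [7] b6 r0: had r0 ⇒ H
  [8] b5 r5: had r2 ⇒ C
  [9] b5 r10: had r5 ⇒ C
  [10] b2 r0: no row ⇒ E
  [11] b2 r8: had r0 ⇒ C
  [12] b5 r10: had r10 ⇒ H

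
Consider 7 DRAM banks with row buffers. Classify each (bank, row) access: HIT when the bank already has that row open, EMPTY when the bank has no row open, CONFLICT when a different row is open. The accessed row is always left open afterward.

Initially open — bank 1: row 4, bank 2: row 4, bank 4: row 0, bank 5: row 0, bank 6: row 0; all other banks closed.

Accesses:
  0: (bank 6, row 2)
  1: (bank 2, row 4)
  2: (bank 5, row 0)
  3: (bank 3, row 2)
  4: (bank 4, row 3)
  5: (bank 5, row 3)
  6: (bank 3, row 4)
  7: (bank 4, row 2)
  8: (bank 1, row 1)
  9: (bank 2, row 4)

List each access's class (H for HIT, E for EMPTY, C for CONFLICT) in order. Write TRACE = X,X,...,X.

TRACE = C,H,H,E,C,C,C,C,C,H

#0 (6,2) C  (was 0)
#1 (2,4) H  (was 4)
#2 (5,0) H  (was 0)
#3 (3,2) E
#4 (4,3) C  (was 0)
#5 (5,3) C  (was 0)
#6 (3,4) C  (was 2)
#7 (4,2) C  (was 3)
#8 (1,1) C  (was 4)
#9 (2,4) H  (was 4)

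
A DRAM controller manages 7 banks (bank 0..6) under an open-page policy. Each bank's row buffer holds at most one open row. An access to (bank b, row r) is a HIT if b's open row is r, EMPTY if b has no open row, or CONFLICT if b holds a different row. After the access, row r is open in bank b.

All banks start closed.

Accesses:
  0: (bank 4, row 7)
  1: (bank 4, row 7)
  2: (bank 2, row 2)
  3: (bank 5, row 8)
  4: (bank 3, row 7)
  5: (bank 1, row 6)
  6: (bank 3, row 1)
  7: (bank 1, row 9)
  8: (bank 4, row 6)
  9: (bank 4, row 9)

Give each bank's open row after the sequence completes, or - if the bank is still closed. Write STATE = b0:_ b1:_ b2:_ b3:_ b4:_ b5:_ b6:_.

STATE = b0:- b1:9 b2:2 b3:1 b4:9 b5:8 b6:-

step 0: bank4 None->7 [EMPTY]
step 1: bank4 7->7 [HIT]
step 2: bank2 None->2 [EMPTY]
step 3: bank5 None->8 [EMPTY]
step 4: bank3 None->7 [EMPTY]
step 5: bank1 None->6 [EMPTY]
step 6: bank3 7->1 [CONFLICT]
step 7: bank1 6->9 [CONFLICT]
step 8: bank4 7->6 [CONFLICT]
step 9: bank4 6->9 [CONFLICT]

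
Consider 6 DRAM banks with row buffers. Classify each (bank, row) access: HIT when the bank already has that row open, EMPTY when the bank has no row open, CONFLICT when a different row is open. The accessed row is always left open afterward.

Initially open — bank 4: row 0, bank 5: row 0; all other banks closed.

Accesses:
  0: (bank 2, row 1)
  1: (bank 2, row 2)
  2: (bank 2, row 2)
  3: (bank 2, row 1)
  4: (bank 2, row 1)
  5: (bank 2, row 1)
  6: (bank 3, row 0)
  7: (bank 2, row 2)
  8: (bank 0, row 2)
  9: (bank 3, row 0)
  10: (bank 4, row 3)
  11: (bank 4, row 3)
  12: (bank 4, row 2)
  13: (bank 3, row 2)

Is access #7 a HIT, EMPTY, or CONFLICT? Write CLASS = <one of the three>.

step 0: bank2 None->1 [EMPTY]
step 1: bank2 1->2 [CONFLICT]
step 2: bank2 2->2 [HIT]
step 3: bank2 2->1 [CONFLICT]
step 4: bank2 1->1 [HIT]
step 5: bank2 1->1 [HIT]
step 6: bank3 None->0 [EMPTY]
step 7: bank2 1->2 [CONFLICT]
step 8: bank0 None->2 [EMPTY]
step 9: bank3 0->0 [HIT]
step 10: bank4 0->3 [CONFLICT]
step 11: bank4 3->3 [HIT]
step 12: bank4 3->2 [CONFLICT]
step 13: bank3 0->2 [CONFLICT]

CLASS = CONFLICT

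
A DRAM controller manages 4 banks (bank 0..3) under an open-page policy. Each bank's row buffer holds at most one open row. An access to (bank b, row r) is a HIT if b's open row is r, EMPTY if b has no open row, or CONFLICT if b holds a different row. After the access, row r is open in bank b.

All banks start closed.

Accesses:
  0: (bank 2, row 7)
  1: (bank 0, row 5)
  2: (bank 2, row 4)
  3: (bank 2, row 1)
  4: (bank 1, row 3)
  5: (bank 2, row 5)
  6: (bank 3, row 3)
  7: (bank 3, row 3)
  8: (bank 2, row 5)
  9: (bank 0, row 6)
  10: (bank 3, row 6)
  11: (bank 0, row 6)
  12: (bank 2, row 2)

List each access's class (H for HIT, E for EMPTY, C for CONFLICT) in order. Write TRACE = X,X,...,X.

TRACE = E,E,C,C,E,C,E,H,H,C,C,H,C

0: bank 2 row 7 — prev None → EMPTY
1: bank 0 row 5 — prev None → EMPTY
2: bank 2 row 4 — prev 7 → CONFLICT
3: bank 2 row 1 — prev 4 → CONFLICT
4: bank 1 row 3 — prev None → EMPTY
5: bank 2 row 5 — prev 1 → CONFLICT
6: bank 3 row 3 — prev None → EMPTY
7: bank 3 row 3 — prev 3 → HIT
8: bank 2 row 5 — prev 5 → HIT
9: bank 0 row 6 — prev 5 → CONFLICT
10: bank 3 row 6 — prev 3 → CONFLICT
11: bank 0 row 6 — prev 6 → HIT
12: bank 2 row 2 — prev 5 → CONFLICT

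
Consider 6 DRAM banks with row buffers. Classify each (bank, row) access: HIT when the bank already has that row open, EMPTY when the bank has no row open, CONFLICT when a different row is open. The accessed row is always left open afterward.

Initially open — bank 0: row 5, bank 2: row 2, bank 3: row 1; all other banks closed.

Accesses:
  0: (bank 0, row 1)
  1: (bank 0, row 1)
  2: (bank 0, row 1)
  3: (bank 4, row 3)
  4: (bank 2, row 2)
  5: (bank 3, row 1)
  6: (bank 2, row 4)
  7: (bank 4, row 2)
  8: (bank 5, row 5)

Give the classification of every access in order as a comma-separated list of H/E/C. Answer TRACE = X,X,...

step 0: bank0 5->1 [CONFLICT]
step 1: bank0 1->1 [HIT]
step 2: bank0 1->1 [HIT]
step 3: bank4 None->3 [EMPTY]
step 4: bank2 2->2 [HIT]
step 5: bank3 1->1 [HIT]
step 6: bank2 2->4 [CONFLICT]
step 7: bank4 3->2 [CONFLICT]
step 8: bank5 None->5 [EMPTY]

TRACE = C,H,H,E,H,H,C,C,E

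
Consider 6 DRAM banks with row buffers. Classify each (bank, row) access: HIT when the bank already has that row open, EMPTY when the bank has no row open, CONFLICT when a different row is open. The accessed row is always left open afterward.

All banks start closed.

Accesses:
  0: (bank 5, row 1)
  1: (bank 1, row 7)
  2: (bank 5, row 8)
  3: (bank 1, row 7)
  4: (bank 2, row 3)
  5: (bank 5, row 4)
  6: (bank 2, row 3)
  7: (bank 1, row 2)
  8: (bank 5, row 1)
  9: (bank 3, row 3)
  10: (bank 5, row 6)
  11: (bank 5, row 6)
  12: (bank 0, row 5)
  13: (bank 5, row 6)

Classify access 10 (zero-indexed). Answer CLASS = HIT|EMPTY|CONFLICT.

#0 (5,1) E
#1 (1,7) E
#2 (5,8) C  (was 1)
#3 (1,7) H  (was 7)
#4 (2,3) E
#5 (5,4) C  (was 8)
#6 (2,3) H  (was 3)
#7 (1,2) C  (was 7)
#8 (5,1) C  (was 4)
#9 (3,3) E
#10 (5,6) C  (was 1)
#11 (5,6) H  (was 6)
#12 (0,5) E
#13 (5,6) H  (was 6)

CLASS = CONFLICT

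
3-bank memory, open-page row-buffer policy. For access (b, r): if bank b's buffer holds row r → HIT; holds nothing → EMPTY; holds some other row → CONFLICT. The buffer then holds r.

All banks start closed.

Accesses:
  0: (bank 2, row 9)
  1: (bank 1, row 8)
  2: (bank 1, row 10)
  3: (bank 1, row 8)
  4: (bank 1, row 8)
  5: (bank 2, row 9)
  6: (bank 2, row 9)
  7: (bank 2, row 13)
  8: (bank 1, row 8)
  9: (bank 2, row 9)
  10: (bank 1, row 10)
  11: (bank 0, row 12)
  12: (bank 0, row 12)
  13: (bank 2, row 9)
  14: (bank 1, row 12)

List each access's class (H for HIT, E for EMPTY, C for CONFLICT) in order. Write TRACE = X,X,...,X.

TRACE = E,E,C,C,H,H,H,C,H,C,C,E,H,H,C

#0 (2,9) E
#1 (1,8) E
#2 (1,10) C  (was 8)
#3 (1,8) C  (was 10)
#4 (1,8) H  (was 8)
#5 (2,9) H  (was 9)
#6 (2,9) H  (was 9)
#7 (2,13) C  (was 9)
#8 (1,8) H  (was 8)
#9 (2,9) C  (was 13)
#10 (1,10) C  (was 8)
#11 (0,12) E
#12 (0,12) H  (was 12)
#13 (2,9) H  (was 9)
#14 (1,12) C  (was 10)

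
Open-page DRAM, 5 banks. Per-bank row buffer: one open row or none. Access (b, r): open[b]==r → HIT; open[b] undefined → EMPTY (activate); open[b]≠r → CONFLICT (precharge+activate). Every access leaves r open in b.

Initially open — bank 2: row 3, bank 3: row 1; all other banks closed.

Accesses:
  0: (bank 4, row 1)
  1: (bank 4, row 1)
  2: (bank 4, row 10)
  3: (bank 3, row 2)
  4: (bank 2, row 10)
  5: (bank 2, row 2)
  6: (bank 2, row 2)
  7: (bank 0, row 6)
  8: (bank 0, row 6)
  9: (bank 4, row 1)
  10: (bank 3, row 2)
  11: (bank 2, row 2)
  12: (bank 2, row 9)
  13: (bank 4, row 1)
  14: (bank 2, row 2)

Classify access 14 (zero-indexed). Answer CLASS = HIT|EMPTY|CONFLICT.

step 0: bank4 None->1 [EMPTY]
step 1: bank4 1->1 [HIT]
step 2: bank4 1->10 [CONFLICT]
step 3: bank3 1->2 [CONFLICT]
step 4: bank2 3->10 [CONFLICT]
step 5: bank2 10->2 [CONFLICT]
step 6: bank2 2->2 [HIT]
step 7: bank0 None->6 [EMPTY]
step 8: bank0 6->6 [HIT]
step 9: bank4 10->1 [CONFLICT]
step 10: bank3 2->2 [HIT]
step 11: bank2 2->2 [HIT]
step 12: bank2 2->9 [CONFLICT]
step 13: bank4 1->1 [HIT]
step 14: bank2 9->2 [CONFLICT]

CLASS = CONFLICT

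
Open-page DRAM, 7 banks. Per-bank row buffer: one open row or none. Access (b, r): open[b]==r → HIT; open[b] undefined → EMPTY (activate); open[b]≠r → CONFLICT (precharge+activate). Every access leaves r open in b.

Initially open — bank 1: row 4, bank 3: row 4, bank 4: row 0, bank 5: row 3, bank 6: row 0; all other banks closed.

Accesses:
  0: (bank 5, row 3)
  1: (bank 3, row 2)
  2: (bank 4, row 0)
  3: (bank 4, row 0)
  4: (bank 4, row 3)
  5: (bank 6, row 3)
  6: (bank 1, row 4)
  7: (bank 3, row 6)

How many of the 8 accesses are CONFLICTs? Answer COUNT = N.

COUNT = 4

step 0: bank5 3->3 [HIT]
step 1: bank3 4->2 [CONFLICT]
step 2: bank4 0->0 [HIT]
step 3: bank4 0->0 [HIT]
step 4: bank4 0->3 [CONFLICT]
step 5: bank6 0->3 [CONFLICT]
step 6: bank1 4->4 [HIT]
step 7: bank3 2->6 [CONFLICT]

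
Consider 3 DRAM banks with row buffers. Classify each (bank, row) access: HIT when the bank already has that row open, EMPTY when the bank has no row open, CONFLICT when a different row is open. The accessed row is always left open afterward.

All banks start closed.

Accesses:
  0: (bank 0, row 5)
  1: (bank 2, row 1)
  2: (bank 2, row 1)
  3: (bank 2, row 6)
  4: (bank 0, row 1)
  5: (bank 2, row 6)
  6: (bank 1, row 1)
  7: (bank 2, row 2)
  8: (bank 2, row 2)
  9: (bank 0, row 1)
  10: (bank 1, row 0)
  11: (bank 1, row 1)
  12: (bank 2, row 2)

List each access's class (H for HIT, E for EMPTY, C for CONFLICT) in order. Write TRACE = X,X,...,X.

  [0] b0 r5: no row ⇒ E
  [1] b2 r1: no row ⇒ E
  [2] b2 r1: had r1 ⇒ H
  [3] b2 r6: had r1 ⇒ C
  [4] b0 r1: had r5 ⇒ C
  [5] b2 r6: had r6 ⇒ H
  [6] b1 r1: no row ⇒ E
  [7] b2 r2: had r6 ⇒ C
  [8] b2 r2: had r2 ⇒ H
  [9] b0 r1: had r1 ⇒ H
  [10] b1 r0: had r1 ⇒ C
  [11] b1 r1: had r0 ⇒ C
  [12] b2 r2: had r2 ⇒ H

TRACE = E,E,H,C,C,H,E,C,H,H,C,C,H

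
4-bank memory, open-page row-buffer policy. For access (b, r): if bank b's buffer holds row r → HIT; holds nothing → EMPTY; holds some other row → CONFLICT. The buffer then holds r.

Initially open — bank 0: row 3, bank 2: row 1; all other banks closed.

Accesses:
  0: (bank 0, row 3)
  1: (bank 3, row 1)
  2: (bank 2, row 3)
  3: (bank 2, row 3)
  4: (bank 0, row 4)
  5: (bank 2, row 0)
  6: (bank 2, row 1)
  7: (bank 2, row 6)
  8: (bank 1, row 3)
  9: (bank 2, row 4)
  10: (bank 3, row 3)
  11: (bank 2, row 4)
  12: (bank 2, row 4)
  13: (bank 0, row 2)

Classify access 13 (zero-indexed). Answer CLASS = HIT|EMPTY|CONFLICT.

CLASS = CONFLICT

  [0] b0 r3: had r3 ⇒ H
  [1] b3 r1: no row ⇒ E
  [2] b2 r3: had r1 ⇒ C
  [3] b2 r3: had r3 ⇒ H
  [4] b0 r4: had r3 ⇒ C
  [5] b2 r0: had r3 ⇒ C
  [6] b2 r1: had r0 ⇒ C
  [7] b2 r6: had r1 ⇒ C
  [8] b1 r3: no row ⇒ E
  [9] b2 r4: had r6 ⇒ C
  [10] b3 r3: had r1 ⇒ C
  [11] b2 r4: had r4 ⇒ H
  [12] b2 r4: had r4 ⇒ H
  [13] b0 r2: had r4 ⇒ C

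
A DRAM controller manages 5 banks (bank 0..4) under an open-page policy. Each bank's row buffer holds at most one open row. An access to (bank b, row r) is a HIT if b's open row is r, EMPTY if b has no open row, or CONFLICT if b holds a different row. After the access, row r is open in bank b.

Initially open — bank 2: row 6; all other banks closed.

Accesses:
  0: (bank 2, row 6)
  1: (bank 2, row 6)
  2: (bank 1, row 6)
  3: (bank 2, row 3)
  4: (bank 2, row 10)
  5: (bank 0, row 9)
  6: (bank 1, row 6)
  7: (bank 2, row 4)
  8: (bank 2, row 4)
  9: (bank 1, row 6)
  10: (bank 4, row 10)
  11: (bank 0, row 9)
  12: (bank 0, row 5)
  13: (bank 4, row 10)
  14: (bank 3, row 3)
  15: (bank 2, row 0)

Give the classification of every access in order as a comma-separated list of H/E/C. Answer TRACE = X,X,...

TRACE = H,H,E,C,C,E,H,C,H,H,E,H,C,H,E,C

#0 (2,6) H  (was 6)
#1 (2,6) H  (was 6)
#2 (1,6) E
#3 (2,3) C  (was 6)
#4 (2,10) C  (was 3)
#5 (0,9) E
#6 (1,6) H  (was 6)
#7 (2,4) C  (was 10)
#8 (2,4) H  (was 4)
#9 (1,6) H  (was 6)
#10 (4,10) E
#11 (0,9) H  (was 9)
#12 (0,5) C  (was 9)
#13 (4,10) H  (was 10)
#14 (3,3) E
#15 (2,0) C  (was 4)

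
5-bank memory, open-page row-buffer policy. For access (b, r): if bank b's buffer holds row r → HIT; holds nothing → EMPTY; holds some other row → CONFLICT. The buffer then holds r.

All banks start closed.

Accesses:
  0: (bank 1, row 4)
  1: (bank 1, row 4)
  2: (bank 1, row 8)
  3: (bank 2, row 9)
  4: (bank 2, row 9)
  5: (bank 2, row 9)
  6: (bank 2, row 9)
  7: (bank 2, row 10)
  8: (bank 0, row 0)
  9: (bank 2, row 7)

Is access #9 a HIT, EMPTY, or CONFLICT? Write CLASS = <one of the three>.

0: bank 1 row 4 — prev None → EMPTY
1: bank 1 row 4 — prev 4 → HIT
2: bank 1 row 8 — prev 4 → CONFLICT
3: bank 2 row 9 — prev None → EMPTY
4: bank 2 row 9 — prev 9 → HIT
5: bank 2 row 9 — prev 9 → HIT
6: bank 2 row 9 — prev 9 → HIT
7: bank 2 row 10 — prev 9 → CONFLICT
8: bank 0 row 0 — prev None → EMPTY
9: bank 2 row 7 — prev 10 → CONFLICT

CLASS = CONFLICT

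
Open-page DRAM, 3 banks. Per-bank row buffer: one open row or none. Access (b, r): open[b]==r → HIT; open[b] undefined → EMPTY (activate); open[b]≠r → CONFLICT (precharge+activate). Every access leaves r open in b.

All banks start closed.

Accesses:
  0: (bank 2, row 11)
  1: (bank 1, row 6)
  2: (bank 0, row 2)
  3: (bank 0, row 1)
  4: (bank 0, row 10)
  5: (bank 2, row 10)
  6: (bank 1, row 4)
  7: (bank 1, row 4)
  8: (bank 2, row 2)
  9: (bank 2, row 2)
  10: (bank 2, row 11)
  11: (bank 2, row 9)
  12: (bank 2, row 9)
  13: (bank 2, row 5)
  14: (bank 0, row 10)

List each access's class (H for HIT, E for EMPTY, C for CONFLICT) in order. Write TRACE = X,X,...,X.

#0 (2,11) E
#1 (1,6) E
#2 (0,2) E
#3 (0,1) C  (was 2)
#4 (0,10) C  (was 1)
#5 (2,10) C  (was 11)
#6 (1,4) C  (was 6)
#7 (1,4) H  (was 4)
#8 (2,2) C  (was 10)
#9 (2,2) H  (was 2)
#10 (2,11) C  (was 2)
#11 (2,9) C  (was 11)
#12 (2,9) H  (was 9)
#13 (2,5) C  (was 9)
#14 (0,10) H  (was 10)

TRACE = E,E,E,C,C,C,C,H,C,H,C,C,H,C,H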